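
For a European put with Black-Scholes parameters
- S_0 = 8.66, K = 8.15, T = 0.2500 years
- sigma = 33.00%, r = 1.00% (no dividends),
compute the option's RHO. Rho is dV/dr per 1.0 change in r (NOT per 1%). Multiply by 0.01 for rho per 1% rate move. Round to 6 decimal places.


Answer: Rho = -0.776166

Derivation:
d1 = 0.4655108807; d2 = 0.3005108807
phi(d1) = 0.3579762186; exp(-qT) = 1.0000000000; exp(-rT) = 0.9975031224
N(-d2) = 0.3818937491
Rho = -K*T*exp(-rT)*N(-d2) = -8.1500 * 0.2500 * 0.9975031224 * 0.3818937491 = -0.776166


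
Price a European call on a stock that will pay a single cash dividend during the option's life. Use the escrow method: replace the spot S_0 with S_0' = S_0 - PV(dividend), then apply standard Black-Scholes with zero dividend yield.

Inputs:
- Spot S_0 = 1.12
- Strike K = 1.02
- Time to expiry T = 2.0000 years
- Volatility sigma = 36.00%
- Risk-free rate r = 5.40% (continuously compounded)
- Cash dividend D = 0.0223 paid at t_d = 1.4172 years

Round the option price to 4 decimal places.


PV(D) = D * exp(-r * t_d) = 0.0223 * 0.92632624 = 0.02065708
S_0' = S_0 - PV(D) = 1.1200 - 0.02065708 = 1.09934292
d1 = (ln(S_0'/K) + (r + sigma^2/2)*T) / (sigma*sqrt(T)) = 0.61382768
d2 = d1 - sigma*sqrt(T) = 0.10471079
exp(-rT) = 0.89762760
N(d1) = 0.73033540; N(d2) = 0.54169735
C = S_0' * N(d1) - K * exp(-rT) * N(d2) = 1.09934292 * 0.73033540 - 1.0200 * 0.89762760 * 0.54169735 = 0.3069

Answer: Price = 0.3069


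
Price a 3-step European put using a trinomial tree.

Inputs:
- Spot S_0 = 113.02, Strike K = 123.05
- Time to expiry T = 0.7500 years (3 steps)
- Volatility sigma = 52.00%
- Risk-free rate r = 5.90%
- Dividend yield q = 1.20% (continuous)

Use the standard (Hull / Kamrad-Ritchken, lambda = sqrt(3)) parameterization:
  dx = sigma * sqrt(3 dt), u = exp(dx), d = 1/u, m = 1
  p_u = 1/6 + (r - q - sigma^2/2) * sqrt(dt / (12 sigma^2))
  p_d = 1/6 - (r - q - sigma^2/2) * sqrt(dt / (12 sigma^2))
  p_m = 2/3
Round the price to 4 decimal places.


Answer: Price = V(0,0) = 23.1037

Derivation:
dt = T/N = 0.250000; dx = sigma*sqrt(3*dt) = 0.450333
u = exp(dx) = 1.568835; d = 1/u = 0.637416
p_u = 0.142185, p_m = 0.666667, p_d = 0.191149
Discount per step: exp(-r*dt) = 0.985358
Stock lattice S(k, j) with j the centered position index:
  k=0: S(0,+0) = 113.0200
  k=1: S(1,-1) = 72.0407; S(1,+0) = 113.0200; S(1,+1) = 177.3097
  k=2: S(2,-2) = 45.9199; S(2,-1) = 72.0407; S(2,+0) = 113.0200; S(2,+1) = 177.3097; S(2,+2) = 278.1697
  k=3: S(3,-3) = 29.2701; S(3,-2) = 45.9199; S(3,-1) = 72.0407; S(3,+0) = 113.0200; S(3,+1) = 177.3097; S(3,+2) = 278.1697; S(3,+3) = 436.4023
Terminal payoffs V(N, j) = max(K - S_T, 0):
  V(3,-3) = 93.779940; V(3,-2) = 77.130109; V(3,-1) = 51.009275; V(3,+0) = 10.030000; V(3,+1) = 0.000000; V(3,+2) = 0.000000; V(3,+3) = 0.000000
Backward induction: V(k, j) = exp(-r*dt) * [p_u * V(k+1, j+1) + p_m * V(k+1, j) + p_d * V(k+1, j-1)]
  V(2,-2) = exp(-r*dt) * [p_u*51.009275 + p_m*77.130109 + p_d*93.779940] = 75.477175
  V(2,-1) = exp(-r*dt) * [p_u*10.030000 + p_m*51.009275 + p_d*77.130109] = 49.440946
  V(2,+0) = exp(-r*dt) * [p_u*0.000000 + p_m*10.030000 + p_d*51.009275] = 16.196348
  V(2,+1) = exp(-r*dt) * [p_u*0.000000 + p_m*0.000000 + p_d*10.030000] = 1.889148
  V(2,+2) = exp(-r*dt) * [p_u*0.000000 + p_m*0.000000 + p_d*0.000000] = 0.000000
  V(1,-1) = exp(-r*dt) * [p_u*16.196348 + p_m*49.440946 + p_d*75.477175] = 48.963296
  V(1,+0) = exp(-r*dt) * [p_u*1.889148 + p_m*16.196348 + p_d*49.440946] = 20.216337
  V(1,+1) = exp(-r*dt) * [p_u*0.000000 + p_m*1.889148 + p_d*16.196348] = 4.291571
  V(0,+0) = exp(-r*dt) * [p_u*4.291571 + p_m*20.216337 + p_d*48.963296] = 23.103711


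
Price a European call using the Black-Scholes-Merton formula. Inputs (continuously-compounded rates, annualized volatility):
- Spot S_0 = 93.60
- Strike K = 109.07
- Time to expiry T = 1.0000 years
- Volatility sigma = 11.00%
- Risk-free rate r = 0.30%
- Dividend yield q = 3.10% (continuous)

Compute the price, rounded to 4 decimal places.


Answer: Price = 0.2279

Derivation:
d1 = (ln(S/K) + (r - q + 0.5*sigma^2) * T) / (sigma * sqrt(T)) = -1.59008631
d2 = d1 - sigma * sqrt(T) = -1.70008631
exp(-rT) = 0.99700450; exp(-qT) = 0.96947557
C = S_0 * exp(-qT) * N(d1) - K * exp(-rT) * N(d2)
N(d1) = 0.05590768; N(d2) = 0.04455735
C = 93.6000 * 0.96947557 * 0.05590768 - 109.0700 * 0.99700450 * 0.04455735 = 0.2279


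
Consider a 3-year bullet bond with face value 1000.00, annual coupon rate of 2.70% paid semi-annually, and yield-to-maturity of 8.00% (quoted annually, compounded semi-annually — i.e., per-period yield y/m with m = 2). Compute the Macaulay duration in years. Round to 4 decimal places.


Answer: Macaulay duration = 2.8926 years

Derivation:
Coupon per period c = face * coupon_rate / m = 13.500000
Periods per year m = 2; per-period yield y/m = 0.040000
Number of cashflows N = 6
Cashflows (t years, CF_t, discount factor 1/(1+y/m)^(m*t), PV):
  t = 0.5000: CF_t = 13.500000, DF = 0.961538, PV = 12.980769
  t = 1.0000: CF_t = 13.500000, DF = 0.924556, PV = 12.481509
  t = 1.5000: CF_t = 13.500000, DF = 0.888996, PV = 12.001451
  t = 2.0000: CF_t = 13.500000, DF = 0.854804, PV = 11.539857
  t = 2.5000: CF_t = 13.500000, DF = 0.821927, PV = 11.096016
  t = 3.0000: CF_t = 1013.500000, DF = 0.790315, PV = 800.983772
Price P = sum_t PV_t = 861.083373
Macaulay numerator sum_t t * PV_t:
  t * PV_t at t = 0.5000: 6.490385
  t * PV_t at t = 1.0000: 12.481509
  t * PV_t at t = 1.5000: 18.002176
  t * PV_t at t = 2.0000: 23.079713
  t * PV_t at t = 2.5000: 27.740040
  t * PV_t at t = 3.0000: 2402.951315
Macaulay duration D = (sum_t t * PV_t) / P = 2490.745138 / 861.083373 = 2.892571


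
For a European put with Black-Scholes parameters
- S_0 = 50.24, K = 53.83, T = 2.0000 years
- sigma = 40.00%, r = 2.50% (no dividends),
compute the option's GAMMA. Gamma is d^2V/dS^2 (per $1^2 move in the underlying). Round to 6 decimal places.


Answer: Gamma = 0.013608

Derivation:
d1 = 0.2492208273; d2 = -0.3164645977
phi(d1) = 0.3867433271; exp(-qT) = 1.0000000000; exp(-rT) = 0.9512294245
Gamma = exp(-qT) * phi(d1) / (S * sigma * sqrt(T)) = 1.0000000000 * 0.3867433271 / (50.2400 * 0.4000 * 1.4142135624) = 0.013608


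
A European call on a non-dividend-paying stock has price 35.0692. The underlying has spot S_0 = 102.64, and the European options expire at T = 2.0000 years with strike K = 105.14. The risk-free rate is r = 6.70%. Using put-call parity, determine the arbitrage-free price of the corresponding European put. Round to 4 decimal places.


Answer: Put price = 24.3836

Derivation:
Put-call parity: C - P = S_0 * exp(-qT) - K * exp(-rT).
S_0 * exp(-qT) = 102.6400 * 1.00000000 = 102.64000000
K * exp(-rT) = 105.1400 * 0.87459006 = 91.95439939
P = C - S*exp(-qT) + K*exp(-rT)
P = 35.0692 - 102.64000000 + 91.95439939 = 24.3836


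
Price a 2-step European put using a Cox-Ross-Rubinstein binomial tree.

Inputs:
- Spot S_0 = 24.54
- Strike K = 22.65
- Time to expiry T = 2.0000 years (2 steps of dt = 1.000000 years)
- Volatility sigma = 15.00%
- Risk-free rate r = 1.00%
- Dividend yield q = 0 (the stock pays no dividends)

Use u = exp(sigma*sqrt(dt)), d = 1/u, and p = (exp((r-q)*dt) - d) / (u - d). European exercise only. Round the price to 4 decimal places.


Answer: Price = V(0,0) = 1.1133

Derivation:
dt = T/N = 1.000000
u = exp(sigma*sqrt(dt)) = 1.161834; d = 1/u = 0.860708
p = (exp((r-q)*dt) - d) / (u - d) = 0.495945
Discount per step: exp(-r*dt) = 0.990050
Stock lattice S(k, i) with i counting down-moves:
  k=0: S(0,0) = 24.5400
  k=1: S(1,0) = 28.5114; S(1,1) = 21.1218
  k=2: S(2,0) = 33.1255; S(2,1) = 24.5400; S(2,2) = 18.1797
Terminal payoffs V(N, i) = max(K - S_T, 0):
  V(2,0) = 0.000000; V(2,1) = 0.000000; V(2,2) = 4.470321
Backward induction: V(k, i) = exp(-r*dt) * [p * V(k+1, i) + (1-p) * V(k+1, i+1)].
  V(1,0) = exp(-r*dt) * [p*0.000000 + (1-p)*0.000000] = 0.000000
  V(1,1) = exp(-r*dt) * [p*0.000000 + (1-p)*4.470321] = 2.230865
  V(0,0) = exp(-r*dt) * [p*0.000000 + (1-p)*2.230865] = 1.113289


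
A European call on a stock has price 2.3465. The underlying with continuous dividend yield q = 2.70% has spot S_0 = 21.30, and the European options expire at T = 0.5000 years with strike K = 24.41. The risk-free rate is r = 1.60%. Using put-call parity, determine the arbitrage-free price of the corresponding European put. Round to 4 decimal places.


Put-call parity: C - P = S_0 * exp(-qT) - K * exp(-rT).
S_0 * exp(-qT) = 21.3000 * 0.98659072 = 21.01438226
K * exp(-rT) = 24.4100 * 0.99203191 = 24.21549904
P = C - S*exp(-qT) + K*exp(-rT)
P = 2.3465 - 21.01438226 + 24.21549904 = 5.5476

Answer: Put price = 5.5476


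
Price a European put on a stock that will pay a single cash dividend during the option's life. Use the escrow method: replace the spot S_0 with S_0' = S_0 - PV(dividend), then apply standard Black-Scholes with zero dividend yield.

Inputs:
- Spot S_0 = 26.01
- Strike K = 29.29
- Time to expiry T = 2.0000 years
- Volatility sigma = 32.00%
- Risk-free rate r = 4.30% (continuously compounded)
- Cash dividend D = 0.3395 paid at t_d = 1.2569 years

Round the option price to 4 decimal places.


Answer: Price = 5.3219

Derivation:
PV(D) = D * exp(-r * t_d) = 0.3395 * 0.94738786 = 0.32163818
S_0' = S_0 - PV(D) = 26.0100 - 0.32163818 = 25.68836182
d1 = (ln(S_0'/K) + (r + sigma^2/2)*T) / (sigma*sqrt(T)) = 0.12637740
d2 = d1 - sigma*sqrt(T) = -0.32617094
exp(-rT) = 0.91759423
N(-d1) = 0.44971660; N(-d2) = 0.62785249
P = K * exp(-rT) * N(-d2) - S_0' * N(-d1) = 29.2900 * 0.91759423 * 0.62785249 - 25.68836182 * 0.44971660 = 5.3219


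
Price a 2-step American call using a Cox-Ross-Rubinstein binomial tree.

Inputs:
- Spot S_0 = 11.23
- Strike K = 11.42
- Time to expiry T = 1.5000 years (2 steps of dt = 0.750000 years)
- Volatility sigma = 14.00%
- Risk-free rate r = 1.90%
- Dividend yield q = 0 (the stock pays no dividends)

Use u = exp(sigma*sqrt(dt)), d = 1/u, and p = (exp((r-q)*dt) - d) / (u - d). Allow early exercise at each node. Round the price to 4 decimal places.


Answer: Price = V(0,0) = 0.7858

Derivation:
dt = T/N = 0.750000
u = exp(sigma*sqrt(dt)) = 1.128900; d = 1/u = 0.885818
p = (exp((r-q)*dt) - d) / (u - d) = 0.528768
Discount per step: exp(-r*dt) = 0.985851
Stock lattice S(k, i) with i counting down-moves:
  k=0: S(0,0) = 11.2300
  k=1: S(1,0) = 12.6775; S(1,1) = 9.9477
  k=2: S(2,0) = 14.3117; S(2,1) = 11.2300; S(2,2) = 8.8119
Terminal payoffs V(N, i) = max(S_T - K, 0):
  V(2,0) = 2.891678; V(2,1) = 0.000000; V(2,2) = 0.000000
Backward induction: V(k, i) = exp(-r*dt) * [p * V(k+1, i) + (1-p) * V(k+1, i+1)]; then take max(V_cont, immediate exercise) for American.
  V(1,0) = exp(-r*dt) * [p*2.891678 + (1-p)*0.000000] = 1.507393; exercise = 1.257545; V(1,0) = max -> 1.507393
  V(1,1) = exp(-r*dt) * [p*0.000000 + (1-p)*0.000000] = 0.000000; exercise = 0.000000; V(1,1) = max -> 0.000000
  V(0,0) = exp(-r*dt) * [p*1.507393 + (1-p)*0.000000] = 0.785784; exercise = 0.000000; V(0,0) = max -> 0.785784


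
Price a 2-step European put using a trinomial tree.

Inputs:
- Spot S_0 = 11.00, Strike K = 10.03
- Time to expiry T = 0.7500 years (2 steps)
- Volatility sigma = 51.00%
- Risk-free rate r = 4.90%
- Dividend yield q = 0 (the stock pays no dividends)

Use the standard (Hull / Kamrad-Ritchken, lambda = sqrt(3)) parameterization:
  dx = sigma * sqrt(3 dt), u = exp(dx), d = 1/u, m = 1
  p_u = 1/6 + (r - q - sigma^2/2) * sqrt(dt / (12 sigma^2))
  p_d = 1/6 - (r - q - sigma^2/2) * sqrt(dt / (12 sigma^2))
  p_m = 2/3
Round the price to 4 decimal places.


dt = T/N = 0.375000; dx = sigma*sqrt(3*dt) = 0.540937
u = exp(dx) = 1.717615; d = 1/u = 0.582203
p_u = 0.138573, p_m = 0.666667, p_d = 0.194760
Discount per step: exp(-r*dt) = 0.981793
Stock lattice S(k, j) with j the centered position index:
  k=0: S(0,+0) = 11.0000
  k=1: S(1,-1) = 6.4042; S(1,+0) = 11.0000; S(1,+1) = 18.8938
  k=2: S(2,-2) = 3.7286; S(2,-1) = 6.4042; S(2,+0) = 11.0000; S(2,+1) = 18.8938; S(2,+2) = 32.4522
Terminal payoffs V(N, j) = max(K - S_T, 0):
  V(2,-2) = 6.301441; V(2,-1) = 3.625771; V(2,+0) = 0.000000; V(2,+1) = 0.000000; V(2,+2) = 0.000000
Backward induction: V(k, j) = exp(-r*dt) * [p_u * V(k+1, j+1) + p_m * V(k+1, j) + p_d * V(k+1, j-1)]
  V(1,-1) = exp(-r*dt) * [p_u*0.000000 + p_m*3.625771 + p_d*6.301441] = 3.578096
  V(1,+0) = exp(-r*dt) * [p_u*0.000000 + p_m*0.000000 + p_d*3.625771] = 0.693299
  V(1,+1) = exp(-r*dt) * [p_u*0.000000 + p_m*0.000000 + p_d*0.000000] = 0.000000
  V(0,+0) = exp(-r*dt) * [p_u*0.000000 + p_m*0.693299 + p_d*3.578096] = 1.137967

Answer: Price = V(0,0) = 1.1380


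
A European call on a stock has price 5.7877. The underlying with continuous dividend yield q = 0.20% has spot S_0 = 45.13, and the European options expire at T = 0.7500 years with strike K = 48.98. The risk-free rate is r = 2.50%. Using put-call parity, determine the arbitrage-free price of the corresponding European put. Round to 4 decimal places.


Answer: Put price = 8.7955

Derivation:
Put-call parity: C - P = S_0 * exp(-qT) - K * exp(-rT).
S_0 * exp(-qT) = 45.1300 * 0.99850112 = 45.06235575
K * exp(-rT) = 48.9800 * 0.98142469 = 48.07018121
P = C - S*exp(-qT) + K*exp(-rT)
P = 5.7877 - 45.06235575 + 48.07018121 = 8.7955


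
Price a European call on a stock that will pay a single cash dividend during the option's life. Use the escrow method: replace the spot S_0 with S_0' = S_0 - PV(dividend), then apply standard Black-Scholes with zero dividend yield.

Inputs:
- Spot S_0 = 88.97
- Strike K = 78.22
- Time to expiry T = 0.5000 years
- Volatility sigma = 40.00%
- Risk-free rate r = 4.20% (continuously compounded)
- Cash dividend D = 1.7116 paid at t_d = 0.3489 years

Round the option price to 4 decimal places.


Answer: Price = 15.5171

Derivation:
PV(D) = D * exp(-r * t_d) = 1.7116 * 0.98545304 = 1.68670143
S_0' = S_0 - PV(D) = 88.9700 - 1.68670143 = 87.28329857
d1 = (ln(S_0'/K) + (r + sigma^2/2)*T) / (sigma*sqrt(T)) = 0.60328146
d2 = d1 - sigma*sqrt(T) = 0.32043875
exp(-rT) = 0.97921896
N(d1) = 0.72683927; N(d2) = 0.62568212
C = S_0' * N(d1) - K * exp(-rT) * N(d2) = 87.28329857 * 0.72683927 - 78.2200 * 0.97921896 * 0.62568212 = 15.5171


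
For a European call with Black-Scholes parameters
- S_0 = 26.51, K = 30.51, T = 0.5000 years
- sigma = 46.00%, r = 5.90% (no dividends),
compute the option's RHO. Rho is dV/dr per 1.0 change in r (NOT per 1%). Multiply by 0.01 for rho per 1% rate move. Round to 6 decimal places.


d1 = -0.1787211726; d2 = -0.5039902920
phi(d1) = 0.3926215289; exp(-qT) = 1.0000000000; exp(-rT) = 0.9709308776
N(d2) = 0.3071340995
Rho = K*T*exp(-rT)*N(d2) = 30.5100 * 0.5000 * 0.9709308776 * 0.3071340995 = 4.549132

Answer: Rho = 4.549132


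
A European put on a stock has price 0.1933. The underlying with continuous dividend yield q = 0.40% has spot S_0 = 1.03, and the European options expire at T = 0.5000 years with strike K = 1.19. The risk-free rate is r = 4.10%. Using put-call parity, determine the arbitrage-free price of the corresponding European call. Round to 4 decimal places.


Answer: Call price = 0.0554

Derivation:
Put-call parity: C - P = S_0 * exp(-qT) - K * exp(-rT).
S_0 * exp(-qT) = 1.0300 * 0.99800200 = 1.02794206
K * exp(-rT) = 1.1900 * 0.97970870 = 1.16585335
C = P + S*exp(-qT) - K*exp(-rT)
C = 0.1933 + 1.02794206 - 1.16585335 = 0.0554


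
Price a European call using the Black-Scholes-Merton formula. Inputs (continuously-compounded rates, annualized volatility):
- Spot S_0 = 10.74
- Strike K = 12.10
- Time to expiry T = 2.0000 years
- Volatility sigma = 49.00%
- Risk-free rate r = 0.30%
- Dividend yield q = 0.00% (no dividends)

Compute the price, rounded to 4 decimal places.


d1 = (ln(S/K) + (r - q + 0.5*sigma^2) * T) / (sigma * sqrt(T)) = 0.18308241
d2 = d1 - sigma * sqrt(T) = -0.50988224
exp(-rT) = 0.99401796; exp(-qT) = 1.00000000
C = S_0 * exp(-qT) * N(d1) - K * exp(-rT) * N(d2)
N(d1) = 0.57263332; N(d2) = 0.30506698
C = 10.7400 * 1.00000000 * 0.57263332 - 12.1000 * 0.99401796 * 0.30506698 = 2.4809

Answer: Price = 2.4809


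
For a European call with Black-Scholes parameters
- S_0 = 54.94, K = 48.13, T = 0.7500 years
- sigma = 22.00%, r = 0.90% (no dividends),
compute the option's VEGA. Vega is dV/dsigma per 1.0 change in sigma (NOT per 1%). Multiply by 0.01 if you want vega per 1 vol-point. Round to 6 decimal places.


Answer: Vega = 13.503147

Derivation:
d1 = 0.8252749582; d2 = 0.6347493693
phi(d1) = 0.2838021577; exp(-qT) = 1.0000000000; exp(-rT) = 0.9932727301
Vega = S * exp(-qT) * phi(d1) * sqrt(T) = 54.9400 * 1.0000000000 * 0.2838021577 * 0.8660254038 = 13.503147


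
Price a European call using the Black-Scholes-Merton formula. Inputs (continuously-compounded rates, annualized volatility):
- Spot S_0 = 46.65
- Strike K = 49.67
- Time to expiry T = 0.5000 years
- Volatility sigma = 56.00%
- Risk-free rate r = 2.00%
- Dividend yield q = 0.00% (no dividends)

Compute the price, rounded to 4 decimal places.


Answer: Price = 6.3226

Derivation:
d1 = (ln(S/K) + (r - q + 0.5*sigma^2) * T) / (sigma * sqrt(T)) = 0.06483108
d2 = d1 - sigma * sqrt(T) = -0.33114872
exp(-rT) = 0.99004983; exp(-qT) = 1.00000000
C = S_0 * exp(-qT) * N(d1) - K * exp(-rT) * N(d2)
N(d1) = 0.52584575; N(d2) = 0.37026608
C = 46.6500 * 1.00000000 * 0.52584575 - 49.6700 * 0.99004983 * 0.37026608 = 6.3226


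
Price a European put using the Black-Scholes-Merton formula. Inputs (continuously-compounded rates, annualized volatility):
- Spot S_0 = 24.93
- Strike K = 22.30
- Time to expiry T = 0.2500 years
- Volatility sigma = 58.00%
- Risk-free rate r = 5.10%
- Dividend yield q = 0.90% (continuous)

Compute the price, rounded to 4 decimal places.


d1 = (ln(S/K) + (r - q + 0.5*sigma^2) * T) / (sigma * sqrt(T)) = 0.56563869
d2 = d1 - sigma * sqrt(T) = 0.27563869
exp(-rT) = 0.98733094; exp(-qT) = 0.99775253
P = K * exp(-rT) * N(-d2) - S_0 * exp(-qT) * N(-d1)
N(-d1) = 0.28581971; N(-d2) = 0.39141280
P = 22.3000 * 0.98733094 * 0.39141280 - 24.9300 * 0.99775253 * 0.28581971 = 1.5085

Answer: Price = 1.5085


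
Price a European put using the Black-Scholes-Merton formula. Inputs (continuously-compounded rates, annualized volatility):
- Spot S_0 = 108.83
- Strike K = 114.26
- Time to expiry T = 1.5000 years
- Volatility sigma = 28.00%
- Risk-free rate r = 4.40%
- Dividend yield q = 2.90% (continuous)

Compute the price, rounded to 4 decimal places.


Answer: Price = 15.7977

Derivation:
d1 = (ln(S/K) + (r - q + 0.5*sigma^2) * T) / (sigma * sqrt(T)) = 0.09509409
d2 = d1 - sigma * sqrt(T) = -0.24783448
exp(-rT) = 0.93613086; exp(-qT) = 0.95743255
P = K * exp(-rT) * N(-d2) - S_0 * exp(-qT) * N(-d1)
N(-d1) = 0.46212005; N(-d2) = 0.59786876
P = 114.2600 * 0.93613086 * 0.59786876 - 108.8300 * 0.95743255 * 0.46212005 = 15.7977


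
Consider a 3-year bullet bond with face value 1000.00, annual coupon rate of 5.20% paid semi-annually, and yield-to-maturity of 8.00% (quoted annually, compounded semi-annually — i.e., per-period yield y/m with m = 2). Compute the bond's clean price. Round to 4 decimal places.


Answer: Price = 926.6101

Derivation:
Coupon per period c = face * coupon_rate / m = 26.000000
Periods per year m = 2; per-period yield y/m = 0.040000
Number of cashflows N = 6
Cashflows (t years, CF_t, discount factor 1/(1+y/m)^(m*t), PV):
  t = 0.5000: CF_t = 26.000000, DF = 0.961538, PV = 25.000000
  t = 1.0000: CF_t = 26.000000, DF = 0.924556, PV = 24.038462
  t = 1.5000: CF_t = 26.000000, DF = 0.888996, PV = 23.113905
  t = 2.0000: CF_t = 26.000000, DF = 0.854804, PV = 22.224909
  t = 2.5000: CF_t = 26.000000, DF = 0.821927, PV = 21.370105
  t = 3.0000: CF_t = 1026.000000, DF = 0.790315, PV = 810.862703
Price P = sum_t PV_t = 926.610084


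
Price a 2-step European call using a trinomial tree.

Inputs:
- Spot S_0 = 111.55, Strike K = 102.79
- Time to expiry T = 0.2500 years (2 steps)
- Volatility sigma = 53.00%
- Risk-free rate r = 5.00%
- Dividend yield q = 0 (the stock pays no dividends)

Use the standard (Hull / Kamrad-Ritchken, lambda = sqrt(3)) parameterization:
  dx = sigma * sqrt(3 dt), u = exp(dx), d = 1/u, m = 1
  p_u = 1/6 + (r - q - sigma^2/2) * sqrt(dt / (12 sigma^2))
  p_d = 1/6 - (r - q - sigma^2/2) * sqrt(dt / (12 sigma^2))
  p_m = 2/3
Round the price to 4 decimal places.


dt = T/N = 0.125000; dx = sigma*sqrt(3*dt) = 0.324557
u = exp(dx) = 1.383418; d = 1/u = 0.722847
p_u = 0.149249, p_m = 0.666667, p_d = 0.184085
Discount per step: exp(-r*dt) = 0.993769
Stock lattice S(k, j) with j the centered position index:
  k=0: S(0,+0) = 111.5500
  k=1: S(1,-1) = 80.6336; S(1,+0) = 111.5500; S(1,+1) = 154.3203
  k=2: S(2,-2) = 58.2858; S(2,-1) = 80.6336; S(2,+0) = 111.5500; S(2,+1) = 154.3203; S(2,+2) = 213.4895
Terminal payoffs V(N, j) = max(S_T - K, 0):
  V(2,-2) = 0.000000; V(2,-1) = 0.000000; V(2,+0) = 8.760000; V(2,+1) = 51.530300; V(2,+2) = 110.699511
Backward induction: V(k, j) = exp(-r*dt) * [p_u * V(k+1, j+1) + p_m * V(k+1, j) + p_d * V(k+1, j-1)]
  V(1,-1) = exp(-r*dt) * [p_u*8.760000 + p_m*0.000000 + p_d*0.000000] = 1.299273
  V(1,+0) = exp(-r*dt) * [p_u*51.530300 + p_m*8.760000 + p_d*0.000000] = 13.446527
  V(1,+1) = exp(-r*dt) * [p_u*110.699511 + p_m*51.530300 + p_d*8.760000] = 52.160848
  V(0,+0) = exp(-r*dt) * [p_u*52.160848 + p_m*13.446527 + p_d*1.299273] = 16.882620

Answer: Price = V(0,0) = 16.8826


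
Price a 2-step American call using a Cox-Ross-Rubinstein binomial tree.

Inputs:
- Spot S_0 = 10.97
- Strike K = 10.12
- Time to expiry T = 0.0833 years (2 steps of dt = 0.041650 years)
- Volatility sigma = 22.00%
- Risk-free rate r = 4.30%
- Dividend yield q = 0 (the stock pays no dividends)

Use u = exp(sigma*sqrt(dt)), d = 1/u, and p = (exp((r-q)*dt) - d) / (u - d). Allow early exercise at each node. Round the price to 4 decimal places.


dt = T/N = 0.041650
u = exp(sigma*sqrt(dt)) = 1.045922; d = 1/u = 0.956095
p = (exp((r-q)*dt) - d) / (u - d) = 0.508733
Discount per step: exp(-r*dt) = 0.998211
Stock lattice S(k, i) with i counting down-moves:
  k=0: S(0,0) = 10.9700
  k=1: S(1,0) = 11.4738; S(1,1) = 10.4884
  k=2: S(2,0) = 12.0007; S(2,1) = 10.9700; S(2,2) = 10.0279
Terminal payoffs V(N, i) = max(S_T - K, 0):
  V(2,0) = 1.880651; V(2,1) = 0.850000; V(2,2) = 0.000000
Backward induction: V(k, i) = exp(-r*dt) * [p * V(k+1, i) + (1-p) * V(k+1, i+1)]; then take max(V_cont, immediate exercise) for American.
  V(1,0) = exp(-r*dt) * [p*1.880651 + (1-p)*0.850000] = 1.371867; exercise = 1.353759; V(1,0) = max -> 1.371867
  V(1,1) = exp(-r*dt) * [p*0.850000 + (1-p)*0.000000] = 0.431649; exercise = 0.368359; V(1,1) = max -> 0.431649
  V(0,0) = exp(-r*dt) * [p*1.371867 + (1-p)*0.431649] = 0.908341; exercise = 0.850000; V(0,0) = max -> 0.908341

Answer: Price = V(0,0) = 0.9083


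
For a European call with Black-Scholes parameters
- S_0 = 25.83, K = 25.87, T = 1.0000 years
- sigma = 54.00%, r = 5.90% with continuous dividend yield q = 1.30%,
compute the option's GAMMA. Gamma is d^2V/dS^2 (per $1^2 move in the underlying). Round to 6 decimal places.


d1 = 0.3523196498; d2 = -0.1876803502
phi(d1) = 0.3749348127; exp(-qT) = 0.9870841350; exp(-rT) = 0.9427067692
Gamma = exp(-qT) * phi(d1) / (S * sigma * sqrt(T)) = 0.9870841350 * 0.3749348127 / (25.8300 * 0.5400 * 1.0000000000) = 0.026533

Answer: Gamma = 0.026533


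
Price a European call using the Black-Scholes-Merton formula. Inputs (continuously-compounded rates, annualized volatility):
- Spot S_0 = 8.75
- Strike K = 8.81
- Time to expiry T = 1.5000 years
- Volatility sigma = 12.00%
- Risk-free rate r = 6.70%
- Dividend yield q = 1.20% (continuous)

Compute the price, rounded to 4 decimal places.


d1 = (ln(S/K) + (r - q + 0.5*sigma^2) * T) / (sigma * sqrt(T)) = 0.58832838
d2 = d1 - sigma * sqrt(T) = 0.44135900
exp(-rT) = 0.90438511; exp(-qT) = 0.98216103
C = S_0 * exp(-qT) * N(d1) - K * exp(-rT) * N(d2)
N(d1) = 0.72184405; N(d2) = 0.67052344
C = 8.7500 * 0.98216103 * 0.72184405 - 8.8100 * 0.90438511 * 0.67052344 = 0.8610

Answer: Price = 0.8610


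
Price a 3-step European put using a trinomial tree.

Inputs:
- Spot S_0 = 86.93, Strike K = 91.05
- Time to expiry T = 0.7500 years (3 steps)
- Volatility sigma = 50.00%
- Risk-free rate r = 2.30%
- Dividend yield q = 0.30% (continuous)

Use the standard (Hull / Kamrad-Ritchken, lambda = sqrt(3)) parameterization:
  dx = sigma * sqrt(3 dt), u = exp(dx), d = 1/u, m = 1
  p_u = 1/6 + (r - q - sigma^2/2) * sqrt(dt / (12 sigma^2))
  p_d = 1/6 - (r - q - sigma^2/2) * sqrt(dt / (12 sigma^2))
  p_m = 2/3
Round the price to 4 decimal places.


dt = T/N = 0.250000; dx = sigma*sqrt(3*dt) = 0.433013
u = exp(dx) = 1.541896; d = 1/u = 0.648552
p_u = 0.136356, p_m = 0.666667, p_d = 0.196978
Discount per step: exp(-r*dt) = 0.994266
Stock lattice S(k, j) with j the centered position index:
  k=0: S(0,+0) = 86.9300
  k=1: S(1,-1) = 56.3786; S(1,+0) = 86.9300; S(1,+1) = 134.0370
  k=2: S(2,-2) = 36.5645; S(2,-1) = 56.3786; S(2,+0) = 86.9300; S(2,+1) = 134.0370; S(2,+2) = 206.6711
  k=3: S(3,-3) = 23.7140; S(3,-2) = 36.5645; S(3,-1) = 56.3786; S(3,+0) = 86.9300; S(3,+1) = 134.0370; S(3,+2) = 206.6711; S(3,+3) = 318.6653
Terminal payoffs V(N, j) = max(K - S_T, 0):
  V(3,-3) = 67.336012; V(3,-2) = 54.485501; V(3,-1) = 34.671353; V(3,+0) = 4.120000; V(3,+1) = 0.000000; V(3,+2) = 0.000000; V(3,+3) = 0.000000
Backward induction: V(k, j) = exp(-r*dt) * [p_u * V(k+1, j+1) + p_m * V(k+1, j) + p_d * V(k+1, j-1)]
  V(2,-2) = exp(-r*dt) * [p_u*34.671353 + p_m*54.485501 + p_d*67.336012] = 54.003575
  V(2,-1) = exp(-r*dt) * [p_u*4.120000 + p_m*34.671353 + p_d*54.485501] = 34.211161
  V(2,+0) = exp(-r*dt) * [p_u*0.000000 + p_m*4.120000 + p_d*34.671353] = 9.521240
  V(2,+1) = exp(-r*dt) * [p_u*0.000000 + p_m*0.000000 + p_d*4.120000] = 0.806895
  V(2,+2) = exp(-r*dt) * [p_u*0.000000 + p_m*0.000000 + p_d*0.000000] = 0.000000
  V(1,-1) = exp(-r*dt) * [p_u*9.521240 + p_m*34.211161 + p_d*54.003575] = 34.544009
  V(1,+0) = exp(-r*dt) * [p_u*0.806895 + p_m*9.521240 + p_d*34.211161] = 13.120688
  V(1,+1) = exp(-r*dt) * [p_u*0.000000 + p_m*0.806895 + p_d*9.521240] = 2.399563
  V(0,+0) = exp(-r*dt) * [p_u*2.399563 + p_m*13.120688 + p_d*34.544009] = 15.787673

Answer: Price = V(0,0) = 15.7877


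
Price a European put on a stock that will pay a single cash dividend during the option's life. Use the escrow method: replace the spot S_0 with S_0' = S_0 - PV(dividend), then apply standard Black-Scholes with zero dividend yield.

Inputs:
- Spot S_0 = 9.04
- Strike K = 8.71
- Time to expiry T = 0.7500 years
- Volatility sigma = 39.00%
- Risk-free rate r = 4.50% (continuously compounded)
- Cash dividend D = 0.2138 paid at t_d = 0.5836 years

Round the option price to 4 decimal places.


Answer: Price = 0.9628

Derivation:
PV(D) = D * exp(-r * t_d) = 0.2138 * 0.97407985 = 0.20825827
S_0' = S_0 - PV(D) = 9.0400 - 0.20825827 = 8.83174173
d1 = (ln(S_0'/K) + (r + sigma^2/2)*T) / (sigma*sqrt(T)) = 0.30989781
d2 = d1 - sigma*sqrt(T) = -0.02785210
exp(-rT) = 0.96681318
N(-d1) = 0.37831934; N(-d2) = 0.51110994
P = K * exp(-rT) * N(-d2) - S_0' * N(-d1) = 8.7100 * 0.96681318 * 0.51110994 - 8.83174173 * 0.37831934 = 0.9628


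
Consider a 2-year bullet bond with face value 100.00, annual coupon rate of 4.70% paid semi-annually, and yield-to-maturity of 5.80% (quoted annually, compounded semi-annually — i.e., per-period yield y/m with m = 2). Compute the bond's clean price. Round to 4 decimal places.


Answer: Price = 97.9507

Derivation:
Coupon per period c = face * coupon_rate / m = 2.350000
Periods per year m = 2; per-period yield y/m = 0.029000
Number of cashflows N = 4
Cashflows (t years, CF_t, discount factor 1/(1+y/m)^(m*t), PV):
  t = 0.5000: CF_t = 2.350000, DF = 0.971817, PV = 2.283771
  t = 1.0000: CF_t = 2.350000, DF = 0.944429, PV = 2.219408
  t = 1.5000: CF_t = 2.350000, DF = 0.917812, PV = 2.156859
  t = 2.0000: CF_t = 102.350000, DF = 0.891946, PV = 91.290660
Price P = sum_t PV_t = 97.950698


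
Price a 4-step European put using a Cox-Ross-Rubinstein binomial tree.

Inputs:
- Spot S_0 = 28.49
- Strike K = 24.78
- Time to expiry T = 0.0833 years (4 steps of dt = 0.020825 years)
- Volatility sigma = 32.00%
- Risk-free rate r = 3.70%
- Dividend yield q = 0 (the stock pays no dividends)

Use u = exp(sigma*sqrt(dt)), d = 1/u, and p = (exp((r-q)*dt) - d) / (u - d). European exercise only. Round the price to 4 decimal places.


dt = T/N = 0.020825
u = exp(sigma*sqrt(dt)) = 1.047262; d = 1/u = 0.954871
p = (exp((r-q)*dt) - d) / (u - d) = 0.496800
Discount per step: exp(-r*dt) = 0.999230
Stock lattice S(k, i) with i counting down-moves:
  k=0: S(0,0) = 28.4900
  k=1: S(1,0) = 29.8365; S(1,1) = 27.2043
  k=2: S(2,0) = 31.2466; S(2,1) = 28.4900; S(2,2) = 25.9766
  k=3: S(3,0) = 32.7234; S(3,1) = 29.8365; S(3,2) = 27.2043; S(3,3) = 24.8043
  k=4: S(4,0) = 34.2699; S(4,1) = 31.2466; S(4,2) = 28.4900; S(4,3) = 25.9766; S(4,4) = 23.6849
Terminal payoffs V(N, i) = max(K - S_T, 0):
  V(4,0) = 0.000000; V(4,1) = 0.000000; V(4,2) = 0.000000; V(4,3) = 0.000000; V(4,4) = 1.095093
Backward induction: V(k, i) = exp(-r*dt) * [p * V(k+1, i) + (1-p) * V(k+1, i+1)].
  V(3,0) = exp(-r*dt) * [p*0.000000 + (1-p)*0.000000] = 0.000000
  V(3,1) = exp(-r*dt) * [p*0.000000 + (1-p)*0.000000] = 0.000000
  V(3,2) = exp(-r*dt) * [p*0.000000 + (1-p)*0.000000] = 0.000000
  V(3,3) = exp(-r*dt) * [p*0.000000 + (1-p)*1.095093] = 0.550626
  V(2,0) = exp(-r*dt) * [p*0.000000 + (1-p)*0.000000] = 0.000000
  V(2,1) = exp(-r*dt) * [p*0.000000 + (1-p)*0.000000] = 0.000000
  V(2,2) = exp(-r*dt) * [p*0.000000 + (1-p)*0.550626] = 0.276861
  V(1,0) = exp(-r*dt) * [p*0.000000 + (1-p)*0.000000] = 0.000000
  V(1,1) = exp(-r*dt) * [p*0.000000 + (1-p)*0.276861] = 0.139209
  V(0,0) = exp(-r*dt) * [p*0.000000 + (1-p)*0.139209] = 0.069996

Answer: Price = V(0,0) = 0.0700


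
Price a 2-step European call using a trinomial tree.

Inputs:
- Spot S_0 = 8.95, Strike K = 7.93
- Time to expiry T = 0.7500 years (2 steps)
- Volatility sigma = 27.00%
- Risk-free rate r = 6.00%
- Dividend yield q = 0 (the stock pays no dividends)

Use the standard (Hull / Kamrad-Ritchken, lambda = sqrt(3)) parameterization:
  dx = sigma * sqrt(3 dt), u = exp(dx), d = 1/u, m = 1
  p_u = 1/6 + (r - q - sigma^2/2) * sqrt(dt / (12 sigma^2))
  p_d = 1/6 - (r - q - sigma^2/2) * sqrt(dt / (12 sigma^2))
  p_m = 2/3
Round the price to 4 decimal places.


dt = T/N = 0.375000; dx = sigma*sqrt(3*dt) = 0.286378
u = exp(dx) = 1.331596; d = 1/u = 0.750979
p_u = 0.182086, p_m = 0.666667, p_d = 0.151248
Discount per step: exp(-r*dt) = 0.977751
Stock lattice S(k, j) with j the centered position index:
  k=0: S(0,+0) = 8.9500
  k=1: S(1,-1) = 6.7213; S(1,+0) = 8.9500; S(1,+1) = 11.9178
  k=2: S(2,-2) = 5.0475; S(2,-1) = 6.7213; S(2,+0) = 8.9500; S(2,+1) = 11.9178; S(2,+2) = 15.8697
Terminal payoffs V(N, j) = max(S_T - K, 0):
  V(2,-2) = 0.000000; V(2,-1) = 0.000000; V(2,+0) = 1.020000; V(2,+1) = 3.987784; V(2,+2) = 7.939675
Backward induction: V(k, j) = exp(-r*dt) * [p_u * V(k+1, j+1) + p_m * V(k+1, j) + p_d * V(k+1, j-1)]
  V(1,-1) = exp(-r*dt) * [p_u*1.020000 + p_m*0.000000 + p_d*0.000000] = 0.181595
  V(1,+0) = exp(-r*dt) * [p_u*3.987784 + p_m*1.020000 + p_d*0.000000] = 1.374833
  V(1,+1) = exp(-r*dt) * [p_u*7.939675 + p_m*3.987784 + p_d*1.020000] = 4.163749
  V(0,+0) = exp(-r*dt) * [p_u*4.163749 + p_m*1.374833 + p_d*0.181595] = 1.664309

Answer: Price = V(0,0) = 1.6643


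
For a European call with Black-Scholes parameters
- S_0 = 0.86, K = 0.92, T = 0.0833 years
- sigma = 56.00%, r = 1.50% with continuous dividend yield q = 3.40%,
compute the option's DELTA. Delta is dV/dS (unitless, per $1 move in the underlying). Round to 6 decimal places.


d1 = -0.3462476992; d2 = -0.5078734398
phi(d1) = 0.3757308307; exp(-qT) = 0.9971718069; exp(-rT) = 0.9987512803
N(d1) = 0.3645782851
Delta = exp(-qT) * N(d1) = 0.9971718069 * 0.3645782851 = 0.363547

Answer: Delta = 0.363547


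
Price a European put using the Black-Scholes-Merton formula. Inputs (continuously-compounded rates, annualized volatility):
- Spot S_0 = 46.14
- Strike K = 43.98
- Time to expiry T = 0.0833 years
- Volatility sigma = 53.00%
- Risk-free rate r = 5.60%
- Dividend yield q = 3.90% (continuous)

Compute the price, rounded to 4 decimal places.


Answer: Price = 1.7697

Derivation:
d1 = (ln(S/K) + (r - q + 0.5*sigma^2) * T) / (sigma * sqrt(T)) = 0.39917607
d2 = d1 - sigma * sqrt(T) = 0.24620885
exp(-rT) = 0.99534606; exp(-qT) = 0.99675657
P = K * exp(-rT) * N(-d2) - S_0 * exp(-qT) * N(-d1)
N(-d1) = 0.34488174; N(-d2) = 0.40276028
P = 43.9800 * 0.99534606 * 0.40276028 - 46.1400 * 0.99675657 * 0.34488174 = 1.7697


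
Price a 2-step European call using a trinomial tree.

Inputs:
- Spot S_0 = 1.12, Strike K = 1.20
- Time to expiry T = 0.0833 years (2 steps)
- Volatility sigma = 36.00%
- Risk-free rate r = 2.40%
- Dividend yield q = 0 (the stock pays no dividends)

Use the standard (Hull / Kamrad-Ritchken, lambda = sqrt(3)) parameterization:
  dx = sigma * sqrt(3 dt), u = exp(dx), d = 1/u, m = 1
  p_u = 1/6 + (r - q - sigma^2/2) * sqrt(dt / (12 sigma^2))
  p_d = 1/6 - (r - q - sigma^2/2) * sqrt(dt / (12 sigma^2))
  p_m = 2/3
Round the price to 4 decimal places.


dt = T/N = 0.041650; dx = sigma*sqrt(3*dt) = 0.127254
u = exp(dx) = 1.135705; d = 1/u = 0.880510
p_u = 0.159990, p_m = 0.666667, p_d = 0.173344
Discount per step: exp(-r*dt) = 0.999001
Stock lattice S(k, j) with j the centered position index:
  k=0: S(0,+0) = 1.1200
  k=1: S(1,-1) = 0.9862; S(1,+0) = 1.1200; S(1,+1) = 1.2720
  k=2: S(2,-2) = 0.8683; S(2,-1) = 0.9862; S(2,+0) = 1.1200; S(2,+1) = 1.2720; S(2,+2) = 1.4446
Terminal payoffs V(N, j) = max(S_T - K, 0):
  V(2,-2) = 0.000000; V(2,-1) = 0.000000; V(2,+0) = 0.000000; V(2,+1) = 0.071990; V(2,+2) = 0.244605
Backward induction: V(k, j) = exp(-r*dt) * [p_u * V(k+1, j+1) + p_m * V(k+1, j) + p_d * V(k+1, j-1)]
  V(1,-1) = exp(-r*dt) * [p_u*0.000000 + p_m*0.000000 + p_d*0.000000] = 0.000000
  V(1,+0) = exp(-r*dt) * [p_u*0.071990 + p_m*0.000000 + p_d*0.000000] = 0.011506
  V(1,+1) = exp(-r*dt) * [p_u*0.244605 + p_m*0.071990 + p_d*0.000000] = 0.087041
  V(0,+0) = exp(-r*dt) * [p_u*0.087041 + p_m*0.011506 + p_d*0.000000] = 0.021575

Answer: Price = V(0,0) = 0.0216


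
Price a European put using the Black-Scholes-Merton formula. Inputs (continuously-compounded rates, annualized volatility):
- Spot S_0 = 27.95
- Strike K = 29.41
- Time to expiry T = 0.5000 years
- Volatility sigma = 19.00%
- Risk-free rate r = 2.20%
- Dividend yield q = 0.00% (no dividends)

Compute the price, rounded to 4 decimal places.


d1 = (ln(S/K) + (r - q + 0.5*sigma^2) * T) / (sigma * sqrt(T)) = -0.22994035
d2 = d1 - sigma * sqrt(T) = -0.36429064
exp(-rT) = 0.98906028; exp(-qT) = 1.00000000
P = K * exp(-rT) * N(-d2) - S_0 * exp(-qT) * N(-d1)
N(-d1) = 0.59093094; N(-d2) = 0.64217951
P = 29.4100 * 0.98906028 * 0.64217951 - 27.9500 * 1.00000000 * 0.59093094 = 2.1634

Answer: Price = 2.1634


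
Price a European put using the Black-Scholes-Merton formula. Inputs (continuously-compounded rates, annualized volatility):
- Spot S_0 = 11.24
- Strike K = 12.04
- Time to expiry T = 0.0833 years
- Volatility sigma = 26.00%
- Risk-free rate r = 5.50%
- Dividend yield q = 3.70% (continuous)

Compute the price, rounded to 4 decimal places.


d1 = (ln(S/K) + (r - q + 0.5*sigma^2) * T) / (sigma * sqrt(T)) = -0.85874476
d2 = d1 - sigma * sqrt(T) = -0.93378528
exp(-rT) = 0.99542898; exp(-qT) = 0.99692264
P = K * exp(-rT) * N(-d2) - S_0 * exp(-qT) * N(-d1)
N(-d1) = 0.80475933; N(-d2) = 0.82479267
P = 12.0400 * 0.99542898 * 0.82479267 - 11.2400 * 0.99692264 * 0.80475933 = 0.8675

Answer: Price = 0.8675


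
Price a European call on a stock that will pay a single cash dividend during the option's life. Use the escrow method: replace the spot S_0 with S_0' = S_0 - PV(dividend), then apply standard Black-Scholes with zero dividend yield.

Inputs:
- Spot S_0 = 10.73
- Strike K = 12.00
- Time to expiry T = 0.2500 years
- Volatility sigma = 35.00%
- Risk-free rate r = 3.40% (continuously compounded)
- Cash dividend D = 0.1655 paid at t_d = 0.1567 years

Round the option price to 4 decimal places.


Answer: Price = 0.2898

Derivation:
PV(D) = D * exp(-r * t_d) = 0.1655 * 0.99468637 = 0.16462059
S_0' = S_0 - PV(D) = 10.7300 - 0.16462059 = 10.56537941
d1 = (ln(S_0'/K) + (r + sigma^2/2)*T) / (sigma*sqrt(T)) = -0.59149479
d2 = d1 - sigma*sqrt(T) = -0.76649479
exp(-rT) = 0.99153602
N(d1) = 0.27709447; N(d2) = 0.22169098
C = S_0' * N(d1) - K * exp(-rT) * N(d2) = 10.56537941 * 0.27709447 - 12.0000 * 0.99153602 * 0.22169098 = 0.2898


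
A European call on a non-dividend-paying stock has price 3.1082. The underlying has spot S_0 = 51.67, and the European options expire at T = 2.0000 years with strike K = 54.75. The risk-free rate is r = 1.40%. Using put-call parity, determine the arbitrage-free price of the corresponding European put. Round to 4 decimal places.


Answer: Put price = 4.6765

Derivation:
Put-call parity: C - P = S_0 * exp(-qT) - K * exp(-rT).
S_0 * exp(-qT) = 51.6700 * 1.00000000 = 51.67000000
K * exp(-rT) = 54.7500 * 0.97238837 = 53.23826308
P = C - S*exp(-qT) + K*exp(-rT)
P = 3.1082 - 51.67000000 + 53.23826308 = 4.6765


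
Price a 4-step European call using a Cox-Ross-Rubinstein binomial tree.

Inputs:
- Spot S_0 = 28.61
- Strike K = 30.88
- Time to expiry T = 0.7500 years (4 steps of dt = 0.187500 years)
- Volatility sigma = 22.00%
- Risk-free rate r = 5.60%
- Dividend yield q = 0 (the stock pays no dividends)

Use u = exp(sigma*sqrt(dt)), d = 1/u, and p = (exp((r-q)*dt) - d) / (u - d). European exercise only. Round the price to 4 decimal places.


dt = T/N = 0.187500
u = exp(sigma*sqrt(dt)) = 1.099948; d = 1/u = 0.909134
p = (exp((r-q)*dt) - d) / (u - d) = 0.531520
Discount per step: exp(-r*dt) = 0.989555
Stock lattice S(k, i) with i counting down-moves:
  k=0: S(0,0) = 28.6100
  k=1: S(1,0) = 31.4695; S(1,1) = 26.0103
  k=2: S(2,0) = 34.6148; S(2,1) = 28.6100; S(2,2) = 23.6469
  k=3: S(3,0) = 38.0745; S(3,1) = 31.4695; S(3,2) = 26.0103; S(3,3) = 21.4982
  k=4: S(4,0) = 41.8800; S(4,1) = 34.6148; S(4,2) = 28.6100; S(4,3) = 23.6469; S(4,4) = 19.5447
Terminal payoffs V(N, i) = max(S_T - K, 0):
  V(4,0) = 10.999962; V(4,1) = 3.734819; V(4,2) = 0.000000; V(4,3) = 0.000000; V(4,4) = 0.000000
Backward induction: V(k, i) = exp(-r*dt) * [p * V(k+1, i) + (1-p) * V(k+1, i+1)].
  V(3,0) = exp(-r*dt) * [p*10.999962 + (1-p)*3.734819] = 7.517041
  V(3,1) = exp(-r*dt) * [p*3.734819 + (1-p)*0.000000] = 1.964395
  V(3,2) = exp(-r*dt) * [p*0.000000 + (1-p)*0.000000] = 0.000000
  V(3,3) = exp(-r*dt) * [p*0.000000 + (1-p)*0.000000] = 0.000000
  V(2,0) = exp(-r*dt) * [p*7.517041 + (1-p)*1.964395] = 4.864390
  V(2,1) = exp(-r*dt) * [p*1.964395 + (1-p)*0.000000] = 1.033209
  V(2,2) = exp(-r*dt) * [p*0.000000 + (1-p)*0.000000] = 0.000000
  V(1,0) = exp(-r*dt) * [p*4.864390 + (1-p)*1.033209] = 3.037495
  V(1,1) = exp(-r*dt) * [p*1.033209 + (1-p)*0.000000] = 0.543435
  V(0,0) = exp(-r*dt) * [p*3.037495 + (1-p)*0.543435] = 1.849554

Answer: Price = V(0,0) = 1.8496


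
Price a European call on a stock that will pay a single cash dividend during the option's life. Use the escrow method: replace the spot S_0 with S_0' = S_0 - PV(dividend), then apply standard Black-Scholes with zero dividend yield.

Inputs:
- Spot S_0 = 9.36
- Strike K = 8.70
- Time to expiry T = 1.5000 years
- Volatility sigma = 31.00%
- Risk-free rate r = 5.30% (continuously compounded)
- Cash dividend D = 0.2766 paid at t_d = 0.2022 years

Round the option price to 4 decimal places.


PV(D) = D * exp(-r * t_d) = 0.2766 * 0.98934062 = 0.27365161
S_0' = S_0 - PV(D) = 9.3600 - 0.27365161 = 9.08634839
d1 = (ln(S_0'/K) + (r + sigma^2/2)*T) / (sigma*sqrt(T)) = 0.51366876
d2 = d1 - sigma*sqrt(T) = 0.13399785
exp(-rT) = 0.92357802
N(d1) = 0.69625820; N(d2) = 0.55329786
C = S_0' * N(d1) - K * exp(-rT) * N(d2) = 9.08634839 * 0.69625820 - 8.7000 * 0.92357802 * 0.55329786 = 1.8806

Answer: Price = 1.8806


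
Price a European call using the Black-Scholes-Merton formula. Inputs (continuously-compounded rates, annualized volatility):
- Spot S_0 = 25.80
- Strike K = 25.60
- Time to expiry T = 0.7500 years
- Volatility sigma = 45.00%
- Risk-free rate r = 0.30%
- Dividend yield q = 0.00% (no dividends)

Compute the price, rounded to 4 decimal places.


Answer: Price = 4.0961

Derivation:
d1 = (ln(S/K) + (r - q + 0.5*sigma^2) * T) / (sigma * sqrt(T)) = 0.22059820
d2 = d1 - sigma * sqrt(T) = -0.16911323
exp(-rT) = 0.99775253; exp(-qT) = 1.00000000
C = S_0 * exp(-qT) * N(d1) - K * exp(-rT) * N(d2)
N(d1) = 0.58729735; N(d2) = 0.43285379
C = 25.8000 * 1.00000000 * 0.58729735 - 25.6000 * 0.99775253 * 0.43285379 = 4.0961
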